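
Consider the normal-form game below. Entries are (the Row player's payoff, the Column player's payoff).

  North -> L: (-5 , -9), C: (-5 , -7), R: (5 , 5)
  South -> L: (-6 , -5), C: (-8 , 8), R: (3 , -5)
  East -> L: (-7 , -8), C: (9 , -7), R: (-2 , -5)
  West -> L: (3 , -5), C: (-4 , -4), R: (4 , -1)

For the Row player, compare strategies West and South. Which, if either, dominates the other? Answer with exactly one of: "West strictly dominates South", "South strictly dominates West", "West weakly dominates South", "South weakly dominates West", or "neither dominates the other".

West strictly dominates South

West's payoffs vs South's, by the Column player's action — L: 3>-6, C: -4>-8, R: 4>3.
Every comparison favours West, so West strictly dominates South.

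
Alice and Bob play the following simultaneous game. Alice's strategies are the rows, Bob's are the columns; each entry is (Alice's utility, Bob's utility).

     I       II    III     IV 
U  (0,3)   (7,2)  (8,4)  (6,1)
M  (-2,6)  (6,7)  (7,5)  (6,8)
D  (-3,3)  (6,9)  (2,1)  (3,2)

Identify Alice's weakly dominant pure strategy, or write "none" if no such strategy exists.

U

U vs M: I: 0>-2, II: 7>6, III: 8>7, IV: 6=6.
U vs D: I: 0>-3, II: 7>6, III: 8>2, IV: 6>3.
U is at least as good as every other strategy against every opponent action, so it is weakly dominant.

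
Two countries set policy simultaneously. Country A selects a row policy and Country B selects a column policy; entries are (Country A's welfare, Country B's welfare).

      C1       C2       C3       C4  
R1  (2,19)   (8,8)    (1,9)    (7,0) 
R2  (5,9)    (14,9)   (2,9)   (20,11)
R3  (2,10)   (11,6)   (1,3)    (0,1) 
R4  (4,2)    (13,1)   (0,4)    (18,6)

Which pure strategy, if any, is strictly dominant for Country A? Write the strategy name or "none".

R2 vs R1: C1: 5>2, C2: 14>8, C3: 2>1, C4: 20>7.
R2 vs R3: C1: 5>2, C2: 14>11, C3: 2>1, C4: 20>0.
R2 vs R4: C1: 5>4, C2: 14>13, C3: 2>0, C4: 20>18.
R2 strictly beats every other strategy against every opponent action, so it is strictly dominant.

R2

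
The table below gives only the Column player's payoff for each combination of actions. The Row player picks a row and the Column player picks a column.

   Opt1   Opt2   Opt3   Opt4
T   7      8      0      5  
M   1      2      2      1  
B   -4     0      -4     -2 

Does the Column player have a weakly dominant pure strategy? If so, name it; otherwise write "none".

Opt2

Opt2 vs Opt1: T: 8>7, M: 2>1, B: 0>-4.
Opt2 vs Opt3: T: 8>0, M: 2=2, B: 0>-4.
Opt2 vs Opt4: T: 8>5, M: 2>1, B: 0>-2.
Opt2 is at least as good as every other strategy against every opponent action, so it is weakly dominant.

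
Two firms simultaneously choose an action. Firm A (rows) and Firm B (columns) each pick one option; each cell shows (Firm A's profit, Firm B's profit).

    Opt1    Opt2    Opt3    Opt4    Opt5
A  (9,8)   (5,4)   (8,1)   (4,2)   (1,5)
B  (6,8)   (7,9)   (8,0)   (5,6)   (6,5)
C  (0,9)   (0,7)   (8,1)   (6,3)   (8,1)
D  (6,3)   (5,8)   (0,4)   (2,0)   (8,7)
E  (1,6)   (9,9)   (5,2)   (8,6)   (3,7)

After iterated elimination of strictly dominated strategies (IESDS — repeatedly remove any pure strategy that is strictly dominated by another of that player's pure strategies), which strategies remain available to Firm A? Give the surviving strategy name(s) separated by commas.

Firm B's strategy Opt3 is strictly dominated by Opt2 (A: 4>1, B: 9>0, C: 7>1, D: 8>4, E: 9>2) and is removed.
Column Opt4 is eliminated: Opt2 beats it against every remaining row (A: 4>2, B: 9>6, C: 7>3, D: 8>0, E: 9>6).
Among the remaining strategies, none is strictly dominated by another pure strategy of the same player, so the elimination stops.
Surviving strategies — Firm A: {A, B, C, D, E}; Firm B: {Opt1, Opt2, Opt5}.

A, B, C, D, E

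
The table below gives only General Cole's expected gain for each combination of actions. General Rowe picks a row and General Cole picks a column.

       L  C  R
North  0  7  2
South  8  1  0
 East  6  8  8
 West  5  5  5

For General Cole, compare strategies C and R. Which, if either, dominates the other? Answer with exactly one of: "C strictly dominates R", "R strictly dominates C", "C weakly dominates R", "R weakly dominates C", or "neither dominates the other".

C's payoffs vs R's, by General Rowe's action — North: 7>2, South: 1>0, East: 8=8, West: 5=5.
C is at least as good everywhere and strictly better somewhere (tied only at East, West), so C weakly but not strictly dominates R.

C weakly dominates R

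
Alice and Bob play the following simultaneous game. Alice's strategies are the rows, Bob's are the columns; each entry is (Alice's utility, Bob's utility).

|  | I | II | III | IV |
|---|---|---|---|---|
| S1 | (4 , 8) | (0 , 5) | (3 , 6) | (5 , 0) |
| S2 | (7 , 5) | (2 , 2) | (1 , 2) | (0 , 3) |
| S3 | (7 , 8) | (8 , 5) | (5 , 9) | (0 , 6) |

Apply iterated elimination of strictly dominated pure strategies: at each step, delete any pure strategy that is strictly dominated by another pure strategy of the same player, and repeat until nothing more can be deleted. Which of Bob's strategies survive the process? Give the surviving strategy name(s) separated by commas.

For Bob, I strictly dominates II on the remaining rows (S1: 8>5, S2: 5>2, S3: 8>5); eliminate II.
Column IV is eliminated: I beats it against every remaining row (S1: 8>0, S2: 5>3, S3: 8>6).
For Alice, S3 strictly dominates S1 on the remaining columns (I: 7>4, III: 5>3); eliminate S1.
Among the remaining strategies, none is strictly dominated by another pure strategy of the same player, so the elimination stops.
Surviving strategies — Alice: {S2, S3}; Bob: {I, III}.

I, III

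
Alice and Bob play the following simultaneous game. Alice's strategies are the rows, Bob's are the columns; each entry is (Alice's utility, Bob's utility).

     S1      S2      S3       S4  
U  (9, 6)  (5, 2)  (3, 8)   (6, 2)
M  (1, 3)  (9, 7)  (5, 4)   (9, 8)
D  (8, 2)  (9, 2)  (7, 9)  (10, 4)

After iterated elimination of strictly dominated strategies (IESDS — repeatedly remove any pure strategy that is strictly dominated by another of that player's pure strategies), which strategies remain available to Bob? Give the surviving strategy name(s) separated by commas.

S3

For Bob, S3 strictly dominates S1 on the remaining rows (U: 8>6, M: 4>3, D: 9>2); eliminate S1.
Alice's strategy U is strictly dominated by M (S2: 9>5, S3: 5>3, S4: 9>6) and is removed.
For Bob, S4 strictly dominates S2 on the remaining rows (M: 8>7, D: 4>2); eliminate S2.
Alice's strategy M is strictly dominated by D (S3: 7>5, S4: 10>9) and is removed.
Column S4 is eliminated: S3 beats it against every remaining row (D: 9>4).
Among the remaining strategies, none is strictly dominated by another pure strategy of the same player, so the elimination stops.
Surviving strategies — Alice: {D}; Bob: {S3}.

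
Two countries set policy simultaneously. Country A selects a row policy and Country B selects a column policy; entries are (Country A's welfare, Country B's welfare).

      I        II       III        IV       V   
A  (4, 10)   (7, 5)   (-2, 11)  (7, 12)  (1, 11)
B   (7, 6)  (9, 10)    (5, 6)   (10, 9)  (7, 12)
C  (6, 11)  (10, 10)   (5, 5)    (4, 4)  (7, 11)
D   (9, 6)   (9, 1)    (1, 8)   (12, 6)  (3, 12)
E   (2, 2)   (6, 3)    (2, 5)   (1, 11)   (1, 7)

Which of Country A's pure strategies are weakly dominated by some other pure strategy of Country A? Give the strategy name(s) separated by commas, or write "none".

A, E

A: dominated, since B does at least as well everywhere (I: 7>4, II: 9>7, III: 5>-2, IV: 10>7, V: 7>1).
B is not dominated — it holds its own against A at I (7>4); C at I (7>6); D at III (5>1); E at I (7>2).
C: no other strategy beats it everywhere (A at I (6>4); B at II (10>9); D at II (10>9); E at I (6>2)).
D: no other strategy beats it everywhere (A at I (9>4); B at I (9>7); C at I (9>6); E at I (9>2)).
E is weakly dominated by B (I: 7>2, II: 9>6, III: 5>2, IV: 10>1, V: 7>1).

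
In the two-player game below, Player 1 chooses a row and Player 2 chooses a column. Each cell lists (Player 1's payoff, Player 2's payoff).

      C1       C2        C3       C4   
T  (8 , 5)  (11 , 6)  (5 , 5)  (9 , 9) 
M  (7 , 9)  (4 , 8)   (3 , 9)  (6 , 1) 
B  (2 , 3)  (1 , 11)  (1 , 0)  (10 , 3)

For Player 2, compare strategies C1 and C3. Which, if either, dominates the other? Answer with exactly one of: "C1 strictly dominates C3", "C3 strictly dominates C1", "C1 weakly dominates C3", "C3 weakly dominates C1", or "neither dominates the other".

C1 weakly dominates C3

Compare C1 to C3 across every action of Player 1: T: 5=5, M: 9=9, B: 3>0.
C1 is at least as good everywhere and strictly better somewhere (tied only at T, M), so C1 weakly but not strictly dominates C3.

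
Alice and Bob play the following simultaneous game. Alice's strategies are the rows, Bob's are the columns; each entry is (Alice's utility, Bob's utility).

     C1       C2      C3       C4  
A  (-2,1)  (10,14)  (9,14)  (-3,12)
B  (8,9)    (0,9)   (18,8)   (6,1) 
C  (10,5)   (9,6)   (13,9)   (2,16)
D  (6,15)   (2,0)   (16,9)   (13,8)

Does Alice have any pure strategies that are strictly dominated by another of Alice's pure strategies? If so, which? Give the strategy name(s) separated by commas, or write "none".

A: no other strategy beats it everywhere (B at C2 (10>0); C at C2 (10>9); D at C2 (10>2)).
Nothing dominates B: A at C1 (8>-2); C at C3 (18>13); D at C1 (8>6).
C: no other strategy beats it everywhere (A at C1 (10>-2); B at C1 (10>8); D at C1 (10>6)).
D is not dominated — it holds its own against A at C1 (6>-2); B at C2 (2>0); C at C3 (16>13).

none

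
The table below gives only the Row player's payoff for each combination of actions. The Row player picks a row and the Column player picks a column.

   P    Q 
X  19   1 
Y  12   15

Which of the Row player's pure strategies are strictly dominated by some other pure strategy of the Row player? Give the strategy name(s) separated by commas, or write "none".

none

X is not dominated — it holds its own against Y at P (19>12).
Y: no other strategy beats it everywhere (X at Q (15>1)).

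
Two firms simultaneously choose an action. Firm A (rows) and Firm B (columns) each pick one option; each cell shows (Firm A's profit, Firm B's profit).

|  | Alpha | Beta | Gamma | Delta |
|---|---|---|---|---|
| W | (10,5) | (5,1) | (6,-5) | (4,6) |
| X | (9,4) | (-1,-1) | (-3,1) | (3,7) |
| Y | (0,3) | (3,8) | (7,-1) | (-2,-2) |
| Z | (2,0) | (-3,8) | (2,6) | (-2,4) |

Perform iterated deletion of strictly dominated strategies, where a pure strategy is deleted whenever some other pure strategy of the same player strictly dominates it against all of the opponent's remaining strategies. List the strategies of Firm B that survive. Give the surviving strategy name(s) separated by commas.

Delta

For Firm A, W strictly dominates X on the remaining columns (Alpha: 10>9, Beta: 5>-1, Gamma: 6>-3, Delta: 4>3); eliminate X.
For Firm A, W strictly dominates Z on the remaining columns (Alpha: 10>2, Beta: 5>-3, Gamma: 6>2, Delta: 4>-2); eliminate Z.
For Firm B, Alpha strictly dominates Gamma on the remaining rows (W: 5>-5, Y: 3>-1); eliminate Gamma.
Firm A's strategy Y is strictly dominated by W (Alpha: 10>0, Beta: 5>3, Delta: 4>-2) and is removed.
Column Alpha is eliminated: Delta beats it against every remaining row (W: 6>5).
Column Beta is eliminated: Delta beats it against every remaining row (W: 6>1).
Among the remaining strategies, none is strictly dominated by another pure strategy of the same player, so the elimination stops.
Surviving strategies — Firm A: {W}; Firm B: {Delta}.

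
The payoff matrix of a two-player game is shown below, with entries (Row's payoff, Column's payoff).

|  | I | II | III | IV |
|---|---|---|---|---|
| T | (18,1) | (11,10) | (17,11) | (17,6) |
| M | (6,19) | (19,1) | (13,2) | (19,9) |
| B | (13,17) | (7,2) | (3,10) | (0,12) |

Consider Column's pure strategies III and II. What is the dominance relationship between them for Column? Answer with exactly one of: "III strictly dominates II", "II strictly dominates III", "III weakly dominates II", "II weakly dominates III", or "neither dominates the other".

Compare III to II across each choice by Row: T: 11>10, M: 2>1, B: 10>2.
III gives a strictly higher payoff against each choice by Row, so III strictly dominates II.

III strictly dominates II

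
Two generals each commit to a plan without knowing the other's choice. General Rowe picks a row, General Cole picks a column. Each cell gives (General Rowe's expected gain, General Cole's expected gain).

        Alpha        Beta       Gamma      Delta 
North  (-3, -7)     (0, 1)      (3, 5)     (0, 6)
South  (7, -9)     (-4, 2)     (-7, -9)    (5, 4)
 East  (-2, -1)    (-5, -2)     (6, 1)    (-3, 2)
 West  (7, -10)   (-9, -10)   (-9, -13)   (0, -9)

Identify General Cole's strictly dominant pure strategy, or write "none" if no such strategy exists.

Delta vs Alpha: North: 6>-7, South: 4>-9, East: 2>-1, West: -9>-10.
Delta vs Beta: North: 6>1, South: 4>2, East: 2>-2, West: -9>-10.
Delta vs Gamma: North: 6>5, South: 4>-9, East: 2>1, West: -9>-13.
Delta strictly beats every other strategy against every opponent action, so it is strictly dominant.

Delta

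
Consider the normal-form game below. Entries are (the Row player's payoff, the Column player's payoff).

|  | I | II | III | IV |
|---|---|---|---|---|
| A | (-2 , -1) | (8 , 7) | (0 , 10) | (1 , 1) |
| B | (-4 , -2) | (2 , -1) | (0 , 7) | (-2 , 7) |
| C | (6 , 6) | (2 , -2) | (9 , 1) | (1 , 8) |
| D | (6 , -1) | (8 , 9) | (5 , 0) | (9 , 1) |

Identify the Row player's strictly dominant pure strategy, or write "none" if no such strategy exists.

none

A fails to dominate B at III (0=0).
B fails to dominate A at I (-4<-2).
C fails to dominate A at II (2<8).
D fails to dominate A at II (8=8).
No single strategy dominates all the others.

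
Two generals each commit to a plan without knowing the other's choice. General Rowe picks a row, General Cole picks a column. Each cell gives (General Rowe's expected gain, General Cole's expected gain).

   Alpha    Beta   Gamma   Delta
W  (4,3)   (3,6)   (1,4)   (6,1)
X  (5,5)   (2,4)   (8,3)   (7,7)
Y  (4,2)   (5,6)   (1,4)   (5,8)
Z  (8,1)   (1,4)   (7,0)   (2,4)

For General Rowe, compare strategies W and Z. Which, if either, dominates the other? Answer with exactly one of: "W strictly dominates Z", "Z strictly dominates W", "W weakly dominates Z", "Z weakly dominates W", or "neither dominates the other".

W's payoffs vs Z's, by General Cole's action — Alpha: 4<8, Beta: 3>1, Gamma: 1<7, Delta: 6>2.
W does better at Beta, Delta but worse at Alpha, Gamma; neither strategy dominates the other.

neither dominates the other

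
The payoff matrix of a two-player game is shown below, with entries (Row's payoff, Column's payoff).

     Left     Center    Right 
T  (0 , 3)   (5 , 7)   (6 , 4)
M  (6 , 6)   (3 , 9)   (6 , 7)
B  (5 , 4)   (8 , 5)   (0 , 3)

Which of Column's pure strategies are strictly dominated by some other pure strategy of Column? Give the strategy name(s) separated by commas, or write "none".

Center strictly dominates Left — T: 7>3, M: 9>6, B: 5>4.
Center is not dominated — it holds its own against Left at T (7>3); Right at T (7>4).
Right is strictly dominated by Center (T: 7>4, M: 9>7, B: 5>3).

Left, Right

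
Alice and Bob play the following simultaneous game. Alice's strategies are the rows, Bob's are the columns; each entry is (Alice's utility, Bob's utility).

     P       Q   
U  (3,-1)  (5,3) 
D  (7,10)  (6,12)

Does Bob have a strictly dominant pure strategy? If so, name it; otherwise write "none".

Q

Q vs P: U: 3>-1, D: 12>10.
Q strictly beats every other strategy against every opponent action, so it is strictly dominant.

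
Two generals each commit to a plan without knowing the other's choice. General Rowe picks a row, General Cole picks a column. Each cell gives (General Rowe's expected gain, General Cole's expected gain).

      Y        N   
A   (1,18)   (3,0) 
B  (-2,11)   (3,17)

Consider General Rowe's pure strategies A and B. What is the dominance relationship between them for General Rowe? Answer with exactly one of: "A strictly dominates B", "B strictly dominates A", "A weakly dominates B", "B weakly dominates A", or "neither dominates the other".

A's payoffs vs B's, by General Cole's action — Y: 1>-2, N: 3=3.
A is at least as good everywhere and strictly better somewhere (tied only at N), so A weakly but not strictly dominates B.

A weakly dominates B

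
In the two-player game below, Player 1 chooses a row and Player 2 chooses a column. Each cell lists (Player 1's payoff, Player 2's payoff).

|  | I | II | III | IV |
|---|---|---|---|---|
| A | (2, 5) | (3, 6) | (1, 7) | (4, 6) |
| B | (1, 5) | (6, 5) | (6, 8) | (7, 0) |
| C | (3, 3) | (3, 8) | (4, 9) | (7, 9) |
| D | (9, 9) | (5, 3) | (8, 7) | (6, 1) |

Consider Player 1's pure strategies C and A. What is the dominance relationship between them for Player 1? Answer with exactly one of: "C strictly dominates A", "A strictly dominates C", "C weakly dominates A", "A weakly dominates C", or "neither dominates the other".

C weakly dominates A

Compare C to A across every action of Player 2: I: 3>2, II: 3=3, III: 4>1, IV: 7>4.
C is at least as good everywhere and strictly better somewhere (tied only at II), so C weakly but not strictly dominates A.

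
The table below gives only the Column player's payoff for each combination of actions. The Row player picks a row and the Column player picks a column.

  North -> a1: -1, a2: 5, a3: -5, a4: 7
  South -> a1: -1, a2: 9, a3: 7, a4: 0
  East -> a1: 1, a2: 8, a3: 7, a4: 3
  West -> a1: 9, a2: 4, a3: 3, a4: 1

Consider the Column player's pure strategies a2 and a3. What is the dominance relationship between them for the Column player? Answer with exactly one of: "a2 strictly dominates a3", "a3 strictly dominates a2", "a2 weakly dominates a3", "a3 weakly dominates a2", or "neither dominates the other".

Compare a2 to a3 across every action of the Row player: North: 5>-5, South: 9>7, East: 8>7, West: 4>3.
a2 gives a strictly higher payoff against every action of the Row player, so a2 strictly dominates a3.

a2 strictly dominates a3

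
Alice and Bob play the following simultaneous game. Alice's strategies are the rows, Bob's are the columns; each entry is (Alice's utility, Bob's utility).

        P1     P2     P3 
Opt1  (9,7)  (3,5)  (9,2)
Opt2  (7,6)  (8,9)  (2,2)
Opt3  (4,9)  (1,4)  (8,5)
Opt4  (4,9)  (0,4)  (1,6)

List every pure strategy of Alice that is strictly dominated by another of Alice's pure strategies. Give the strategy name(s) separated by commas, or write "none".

Opt1: no other strategy beats it everywhere (Opt2 at P1 (9>7); Opt3 at P1 (9>4); Opt4 at P1 (9>4)).
Opt2 is not dominated — it holds its own against Opt1 at P2 (8>3); Opt3 at P1 (7>4); Opt4 at P1 (7>4).
Opt3 is strictly dominated by Opt1 (P1: 9>4, P2: 3>1, P3: 9>8).
Opt4 is strictly dominated by Opt1 (P1: 9>4, P2: 3>0, P3: 9>1).

Opt3, Opt4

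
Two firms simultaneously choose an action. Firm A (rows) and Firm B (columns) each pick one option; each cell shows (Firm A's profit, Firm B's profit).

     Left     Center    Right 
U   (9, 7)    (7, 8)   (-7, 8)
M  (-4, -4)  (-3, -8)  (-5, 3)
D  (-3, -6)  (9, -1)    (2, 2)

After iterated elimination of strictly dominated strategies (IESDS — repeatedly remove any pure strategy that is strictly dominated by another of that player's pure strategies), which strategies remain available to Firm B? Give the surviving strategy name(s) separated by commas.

Right

Firm A's strategy M is strictly dominated by D (Left: -3>-4, Center: 9>-3, Right: 2>-5) and is removed.
For Firm B, Center strictly dominates Left on the remaining rows (U: 8>7, D: -1>-6); eliminate Left.
For Firm A, D strictly dominates U on the remaining columns (Center: 9>7, Right: 2>-7); eliminate U.
Firm B's strategy Center is strictly dominated by Right (D: 2>-1) and is removed.
Among the remaining strategies, none is strictly dominated by another pure strategy of the same player, so the elimination stops.
Surviving strategies — Firm A: {D}; Firm B: {Right}.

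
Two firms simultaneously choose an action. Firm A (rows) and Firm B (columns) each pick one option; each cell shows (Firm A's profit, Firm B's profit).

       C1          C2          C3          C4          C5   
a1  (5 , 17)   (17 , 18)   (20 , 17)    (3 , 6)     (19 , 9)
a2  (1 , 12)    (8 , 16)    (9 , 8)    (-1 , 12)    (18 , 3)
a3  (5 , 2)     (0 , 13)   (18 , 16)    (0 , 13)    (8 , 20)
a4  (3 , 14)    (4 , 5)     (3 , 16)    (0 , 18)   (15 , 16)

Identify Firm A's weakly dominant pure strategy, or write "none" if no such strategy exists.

a1 vs a2: C1: 5>1, C2: 17>8, C3: 20>9, C4: 3>-1, C5: 19>18.
a1 vs a3: C1: 5=5, C2: 17>0, C3: 20>18, C4: 3>0, C5: 19>8.
a1 vs a4: C1: 5>3, C2: 17>4, C3: 20>3, C4: 3>0, C5: 19>15.
a1 is at least as good as every other strategy against every opponent action, so it is weakly dominant.

a1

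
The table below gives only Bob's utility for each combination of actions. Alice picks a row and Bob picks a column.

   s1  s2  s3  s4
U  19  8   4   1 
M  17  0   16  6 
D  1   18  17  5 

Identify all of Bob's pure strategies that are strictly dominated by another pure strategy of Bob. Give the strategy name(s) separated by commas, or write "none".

s4

s1 is not dominated — it holds its own against s2 at U (19>8); s3 at U (19>4); s4 at U (19>1).
s2 is not dominated — it holds its own against s1 at D (18>1); s3 at U (8>4); s4 at U (8>1).
s3 is not dominated — it holds its own against s1 at D (17>1); s2 at M (16>0); s4 at U (4>1).
s4: dominated, since s3 does at least as well everywhere (U: 4>1, M: 16>6, D: 17>5).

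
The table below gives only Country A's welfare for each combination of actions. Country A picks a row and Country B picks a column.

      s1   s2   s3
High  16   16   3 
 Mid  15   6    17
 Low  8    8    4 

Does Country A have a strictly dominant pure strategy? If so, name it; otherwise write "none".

none

High fails to dominate Mid at s3 (3<17).
Mid fails to dominate High at s1 (15<16).
Low fails to dominate High at s1 (8<16).
No single strategy dominates all the others.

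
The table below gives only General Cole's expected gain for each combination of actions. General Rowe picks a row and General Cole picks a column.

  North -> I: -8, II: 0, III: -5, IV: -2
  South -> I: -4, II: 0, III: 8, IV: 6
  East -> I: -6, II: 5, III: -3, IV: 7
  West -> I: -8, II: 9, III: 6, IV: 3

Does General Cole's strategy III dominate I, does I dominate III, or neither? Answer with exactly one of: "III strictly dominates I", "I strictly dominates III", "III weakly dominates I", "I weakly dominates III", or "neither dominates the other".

III strictly dominates I

Compare III to I across every action of General Rowe: North: -5>-8, South: 8>-4, East: -3>-6, West: 6>-8.
III gives a strictly higher payoff against every action of General Rowe, so III strictly dominates I.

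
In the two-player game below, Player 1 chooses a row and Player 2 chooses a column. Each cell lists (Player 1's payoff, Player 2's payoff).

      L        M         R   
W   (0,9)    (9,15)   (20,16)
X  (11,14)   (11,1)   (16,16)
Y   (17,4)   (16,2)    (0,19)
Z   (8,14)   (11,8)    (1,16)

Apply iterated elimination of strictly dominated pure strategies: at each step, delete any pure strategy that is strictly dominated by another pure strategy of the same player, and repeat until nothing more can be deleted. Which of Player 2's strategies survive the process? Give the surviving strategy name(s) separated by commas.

R

For Player 2, R strictly dominates L on the remaining rows (W: 16>9, X: 16>14, Y: 19>4, Z: 16>14); eliminate L.
Column M is eliminated: R beats it against every remaining row (W: 16>15, X: 16>1, Y: 19>2, Z: 16>8).
Row X is eliminated: W beats it against every remaining column (R: 20>16).
Row Y is eliminated: W beats it against every remaining column (R: 20>0).
Row Z is eliminated: W beats it against every remaining column (R: 20>1).
Among the remaining strategies, none is strictly dominated by another pure strategy of the same player, so the elimination stops.
Surviving strategies — Player 1: {W}; Player 2: {R}.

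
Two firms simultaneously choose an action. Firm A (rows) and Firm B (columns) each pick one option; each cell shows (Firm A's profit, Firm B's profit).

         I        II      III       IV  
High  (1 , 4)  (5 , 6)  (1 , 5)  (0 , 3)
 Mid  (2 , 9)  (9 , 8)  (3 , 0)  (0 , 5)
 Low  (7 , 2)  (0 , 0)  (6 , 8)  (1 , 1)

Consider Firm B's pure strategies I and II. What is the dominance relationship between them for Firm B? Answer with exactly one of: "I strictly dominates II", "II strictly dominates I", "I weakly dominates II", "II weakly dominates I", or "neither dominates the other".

neither dominates the other

Compare I to II across every action of Firm A: High: 4<6, Mid: 9>8, Low: 2>0.
I does better at Mid, Low but worse at High; neither strategy dominates the other.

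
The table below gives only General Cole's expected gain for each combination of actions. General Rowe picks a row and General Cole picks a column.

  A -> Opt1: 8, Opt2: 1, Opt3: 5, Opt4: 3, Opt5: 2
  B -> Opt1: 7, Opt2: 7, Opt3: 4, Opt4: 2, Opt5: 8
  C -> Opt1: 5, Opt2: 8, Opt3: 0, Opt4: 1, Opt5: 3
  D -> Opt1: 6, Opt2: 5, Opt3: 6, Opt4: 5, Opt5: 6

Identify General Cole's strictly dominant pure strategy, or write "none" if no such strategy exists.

Opt1 fails to dominate Opt2 at B (7=7).
Opt2 fails to dominate Opt1 at A (1<8).
Opt3 fails to dominate Opt1 at A (5<8).
Opt4 fails to dominate Opt1 at A (3<8).
Opt5 fails to dominate Opt1 at A (2<8).
No single strategy dominates all the others.

none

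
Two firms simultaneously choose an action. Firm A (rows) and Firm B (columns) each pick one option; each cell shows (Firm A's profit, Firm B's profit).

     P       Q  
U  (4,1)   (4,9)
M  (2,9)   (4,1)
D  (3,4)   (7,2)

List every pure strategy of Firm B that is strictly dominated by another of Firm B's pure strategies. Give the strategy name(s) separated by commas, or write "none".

none

P is not dominated — it holds its own against Q at M (9>1).
Q is not dominated — it holds its own against P at U (9>1).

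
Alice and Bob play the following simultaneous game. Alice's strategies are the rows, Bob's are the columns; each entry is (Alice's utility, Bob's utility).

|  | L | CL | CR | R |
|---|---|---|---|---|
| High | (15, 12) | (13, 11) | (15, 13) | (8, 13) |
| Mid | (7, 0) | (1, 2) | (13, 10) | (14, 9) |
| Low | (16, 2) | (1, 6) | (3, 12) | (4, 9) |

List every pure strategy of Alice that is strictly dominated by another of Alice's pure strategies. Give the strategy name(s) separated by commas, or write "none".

High is not dominated — it holds its own against Mid at L (15>7); Low at CL (13>1).
Nothing dominates Mid: High at R (14>8); Low at CL (1=1).
Low is not dominated — it holds its own against High at L (16>15); Mid at L (16>7).

none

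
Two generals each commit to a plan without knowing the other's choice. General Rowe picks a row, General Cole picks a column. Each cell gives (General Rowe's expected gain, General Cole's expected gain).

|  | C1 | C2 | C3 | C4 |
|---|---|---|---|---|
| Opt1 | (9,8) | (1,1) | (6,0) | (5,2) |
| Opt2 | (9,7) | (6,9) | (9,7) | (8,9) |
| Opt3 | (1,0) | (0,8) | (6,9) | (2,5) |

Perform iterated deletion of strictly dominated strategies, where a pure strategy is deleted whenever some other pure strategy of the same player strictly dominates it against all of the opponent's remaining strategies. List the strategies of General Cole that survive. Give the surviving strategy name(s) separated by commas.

C1, C2, C4

Row Opt3 is eliminated: Opt2 beats it against every remaining column (C1: 9>1, C2: 6>0, C3: 9>6, C4: 8>2).
Column C3 is eliminated: C2 beats it against every remaining row (Opt1: 1>0, Opt2: 9>7).
Among the remaining strategies, none is strictly dominated by another pure strategy of the same player, so the elimination stops.
Surviving strategies — General Rowe: {Opt1, Opt2}; General Cole: {C1, C2, C4}.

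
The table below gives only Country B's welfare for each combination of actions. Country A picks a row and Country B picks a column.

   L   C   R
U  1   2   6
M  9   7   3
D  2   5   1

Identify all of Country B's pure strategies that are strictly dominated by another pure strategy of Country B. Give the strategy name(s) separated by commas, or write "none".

none

Nothing dominates L: C at M (9>7); R at M (9>3).
Nothing dominates C: L at U (2>1); R at M (7>3).
R: no other strategy beats it everywhere (L at U (6>1); C at U (6>2)).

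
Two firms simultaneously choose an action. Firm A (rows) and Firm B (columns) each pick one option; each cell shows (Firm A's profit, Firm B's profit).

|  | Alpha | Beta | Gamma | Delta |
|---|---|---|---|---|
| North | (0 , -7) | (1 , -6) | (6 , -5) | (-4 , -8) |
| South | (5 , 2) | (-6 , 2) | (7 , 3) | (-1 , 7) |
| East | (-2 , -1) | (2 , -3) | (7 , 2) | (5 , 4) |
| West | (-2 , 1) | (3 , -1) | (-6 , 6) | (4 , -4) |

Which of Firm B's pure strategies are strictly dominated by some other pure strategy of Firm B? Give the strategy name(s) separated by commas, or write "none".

Alpha, Beta

Alpha is strictly dominated by Gamma (North: -5>-7, South: 3>2, East: 2>-1, West: 6>1).
Gamma strictly dominates Beta — North: -5>-6, South: 3>2, East: 2>-3, West: 6>-1.
Gamma: no other strategy beats it everywhere (Alpha at North (-5>-7); Beta at North (-5>-6); Delta at North (-5>-8)).
Nothing dominates Delta: Alpha at South (7>2); Beta at South (7>2); Gamma at South (7>3).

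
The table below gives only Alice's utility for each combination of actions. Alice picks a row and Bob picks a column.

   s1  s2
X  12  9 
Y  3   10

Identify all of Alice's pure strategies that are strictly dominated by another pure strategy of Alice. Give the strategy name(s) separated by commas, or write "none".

none

Nothing dominates X: Y at s1 (12>3).
Y is not dominated — it holds its own against X at s2 (10>9).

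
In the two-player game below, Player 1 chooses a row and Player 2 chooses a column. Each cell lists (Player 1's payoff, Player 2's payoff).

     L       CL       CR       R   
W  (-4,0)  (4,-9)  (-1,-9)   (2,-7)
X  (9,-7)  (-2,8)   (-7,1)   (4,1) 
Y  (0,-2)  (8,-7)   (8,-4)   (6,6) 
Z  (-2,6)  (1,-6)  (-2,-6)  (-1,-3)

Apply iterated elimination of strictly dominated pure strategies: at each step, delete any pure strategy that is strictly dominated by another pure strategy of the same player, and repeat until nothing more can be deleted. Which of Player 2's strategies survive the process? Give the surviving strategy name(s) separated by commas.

Player 1's strategy W is strictly dominated by Y (L: 0>-4, CL: 8>4, CR: 8>-1, R: 6>2) and is removed.
For Player 1, Y strictly dominates Z on the remaining columns (L: 0>-2, CL: 8>1, CR: 8>-2, R: 6>-1); eliminate Z.
Column L is eliminated: R beats it against every remaining row (X: 1>-7, Y: 6>-2).
Row X is eliminated: Y beats it against every remaining column (CL: 8>-2, CR: 8>-7, R: 6>4).
For Player 2, CR strictly dominates CL on the remaining rows (Y: -4>-7); eliminate CL.
Column CR is eliminated: R beats it against every remaining row (Y: 6>-4).
Among the remaining strategies, none is strictly dominated by another pure strategy of the same player, so the elimination stops.
Surviving strategies — Player 1: {Y}; Player 2: {R}.

R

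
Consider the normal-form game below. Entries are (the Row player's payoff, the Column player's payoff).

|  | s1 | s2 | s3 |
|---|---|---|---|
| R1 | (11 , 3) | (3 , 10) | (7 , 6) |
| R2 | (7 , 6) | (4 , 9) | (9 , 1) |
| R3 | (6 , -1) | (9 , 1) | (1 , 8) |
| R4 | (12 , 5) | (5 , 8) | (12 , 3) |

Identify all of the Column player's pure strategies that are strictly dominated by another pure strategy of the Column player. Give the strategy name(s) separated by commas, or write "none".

s1

s1: dominated, since s2 does at least as well everywhere (R1: 10>3, R2: 9>6, R3: 1>-1, R4: 8>5).
Nothing dominates s2: s1 at R1 (10>3); s3 at R1 (10>6).
s3 is not dominated — it holds its own against s1 at R1 (6>3); s2 at R3 (8>1).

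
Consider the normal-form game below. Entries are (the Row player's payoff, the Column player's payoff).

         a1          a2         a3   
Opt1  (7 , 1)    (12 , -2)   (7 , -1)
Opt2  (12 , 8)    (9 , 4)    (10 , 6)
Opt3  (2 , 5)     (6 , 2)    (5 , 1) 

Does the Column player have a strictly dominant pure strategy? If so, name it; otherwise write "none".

a1

a1 vs a2: Opt1: 1>-2, Opt2: 8>4, Opt3: 5>2.
a1 vs a3: Opt1: 1>-1, Opt2: 8>6, Opt3: 5>1.
a1 strictly beats every other strategy against every opponent action, so it is strictly dominant.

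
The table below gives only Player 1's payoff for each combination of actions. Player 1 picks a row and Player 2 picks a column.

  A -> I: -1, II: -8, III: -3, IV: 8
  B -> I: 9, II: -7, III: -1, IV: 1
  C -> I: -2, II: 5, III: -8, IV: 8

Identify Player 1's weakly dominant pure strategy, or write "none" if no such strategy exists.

A fails to dominate B at I (-1<9).
B fails to dominate A at IV (1<8).
C fails to dominate A at I (-2<-1).
No single strategy dominates all the others.

none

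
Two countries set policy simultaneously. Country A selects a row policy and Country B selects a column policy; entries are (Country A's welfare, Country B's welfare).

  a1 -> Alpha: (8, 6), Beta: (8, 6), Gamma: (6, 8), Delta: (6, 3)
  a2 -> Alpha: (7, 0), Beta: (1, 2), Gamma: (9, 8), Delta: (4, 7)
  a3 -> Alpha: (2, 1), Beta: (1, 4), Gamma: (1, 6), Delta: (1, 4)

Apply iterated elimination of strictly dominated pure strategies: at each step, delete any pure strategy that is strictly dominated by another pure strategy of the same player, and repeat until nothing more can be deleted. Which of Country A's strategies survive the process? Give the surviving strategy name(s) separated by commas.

Row a3 is eliminated: a1 beats it against every remaining column (Alpha: 8>2, Beta: 8>1, Gamma: 6>1, Delta: 6>1).
Column Alpha is eliminated: Gamma beats it against every remaining row (a1: 8>6, a2: 8>0).
Column Beta is eliminated: Gamma beats it against every remaining row (a1: 8>6, a2: 8>2).
Country B's strategy Delta is strictly dominated by Gamma (a1: 8>3, a2: 8>7) and is removed.
Country A's strategy a1 is strictly dominated by a2 (Gamma: 9>6) and is removed.
Among the remaining strategies, none is strictly dominated by another pure strategy of the same player, so the elimination stops.
Surviving strategies — Country A: {a2}; Country B: {Gamma}.

a2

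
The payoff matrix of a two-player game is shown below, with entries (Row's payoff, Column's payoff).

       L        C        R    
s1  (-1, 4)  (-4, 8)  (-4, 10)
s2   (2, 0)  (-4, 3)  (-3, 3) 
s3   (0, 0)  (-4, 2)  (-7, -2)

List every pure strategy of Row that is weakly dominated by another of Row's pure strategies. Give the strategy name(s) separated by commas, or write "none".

s1: dominated, since s2 does at least as well everywhere (L: 2>-1, C: -4=-4, R: -3>-4).
s2: no other strategy beats it everywhere (s1 at L (2>-1); s3 at L (2>0)).
s3 is weakly dominated by s2 (L: 2>0, C: -4=-4, R: -3>-7).

s1, s3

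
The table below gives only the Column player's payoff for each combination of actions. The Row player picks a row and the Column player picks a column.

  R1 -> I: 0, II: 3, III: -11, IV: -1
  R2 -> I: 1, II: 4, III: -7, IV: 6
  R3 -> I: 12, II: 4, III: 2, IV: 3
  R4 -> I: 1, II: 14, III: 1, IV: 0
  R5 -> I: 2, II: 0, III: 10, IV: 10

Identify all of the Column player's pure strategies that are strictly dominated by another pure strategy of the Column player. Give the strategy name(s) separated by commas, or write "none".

none

I is not dominated — it holds its own against II at R3 (12>4); III at R1 (0>-11); IV at R1 (0>-1).
II is not dominated — it holds its own against I at R1 (3>0); III at R1 (3>-11); IV at R1 (3>-1).
III is not dominated — it holds its own against I at R4 (1=1); II at R5 (10>0); IV at R4 (1>0).
Nothing dominates IV: I at R2 (6>1); II at R2 (6>4); III at R1 (-1>-11).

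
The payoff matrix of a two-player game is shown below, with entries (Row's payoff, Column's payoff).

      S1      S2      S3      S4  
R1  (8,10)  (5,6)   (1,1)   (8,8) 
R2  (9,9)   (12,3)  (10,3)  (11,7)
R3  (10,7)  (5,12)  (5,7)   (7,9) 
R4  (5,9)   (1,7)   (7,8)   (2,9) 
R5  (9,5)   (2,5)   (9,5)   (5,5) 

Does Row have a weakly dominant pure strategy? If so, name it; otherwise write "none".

none

R1 fails to dominate R2 at S1 (8<9).
R2 fails to dominate R3 at S1 (9<10).
R3 fails to dominate R1 at S4 (7<8).
R4 fails to dominate R1 at S1 (5<8).
R5 fails to dominate R1 at S2 (2<5).
No single strategy dominates all the others.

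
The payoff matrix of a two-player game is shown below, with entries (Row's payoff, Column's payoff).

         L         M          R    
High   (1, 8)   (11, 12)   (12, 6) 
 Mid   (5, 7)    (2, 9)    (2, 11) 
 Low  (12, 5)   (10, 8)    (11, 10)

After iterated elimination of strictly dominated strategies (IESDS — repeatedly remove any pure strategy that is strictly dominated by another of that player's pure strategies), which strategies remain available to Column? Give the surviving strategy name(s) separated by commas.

For Row, Low strictly dominates Mid on the remaining columns (L: 12>5, M: 10>2, R: 11>2); eliminate Mid.
Column L is eliminated: M beats it against every remaining row (High: 12>8, Low: 8>5).
Row Low is eliminated: High beats it against every remaining column (M: 11>10, R: 12>11).
Column R is eliminated: M beats it against every remaining row (High: 12>6).
Among the remaining strategies, none is strictly dominated by another pure strategy of the same player, so the elimination stops.
Surviving strategies — Row: {High}; Column: {M}.

M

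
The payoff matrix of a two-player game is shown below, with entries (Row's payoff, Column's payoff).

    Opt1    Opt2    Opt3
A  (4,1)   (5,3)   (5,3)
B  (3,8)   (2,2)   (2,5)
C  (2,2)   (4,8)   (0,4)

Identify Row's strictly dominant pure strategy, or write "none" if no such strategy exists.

A vs B: Opt1: 4>3, Opt2: 5>2, Opt3: 5>2.
A vs C: Opt1: 4>2, Opt2: 5>4, Opt3: 5>0.
A strictly beats every other strategy against every opponent action, so it is strictly dominant.

A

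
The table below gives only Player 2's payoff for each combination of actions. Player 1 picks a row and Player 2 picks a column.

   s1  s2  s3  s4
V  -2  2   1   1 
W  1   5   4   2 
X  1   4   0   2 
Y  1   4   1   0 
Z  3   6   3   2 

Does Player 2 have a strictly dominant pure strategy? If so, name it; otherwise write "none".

s2 vs s1: V: 2>-2, W: 5>1, X: 4>1, Y: 4>1, Z: 6>3.
s2 vs s3: V: 2>1, W: 5>4, X: 4>0, Y: 4>1, Z: 6>3.
s2 vs s4: V: 2>1, W: 5>2, X: 4>2, Y: 4>0, Z: 6>2.
s2 strictly beats every other strategy against every opponent action, so it is strictly dominant.

s2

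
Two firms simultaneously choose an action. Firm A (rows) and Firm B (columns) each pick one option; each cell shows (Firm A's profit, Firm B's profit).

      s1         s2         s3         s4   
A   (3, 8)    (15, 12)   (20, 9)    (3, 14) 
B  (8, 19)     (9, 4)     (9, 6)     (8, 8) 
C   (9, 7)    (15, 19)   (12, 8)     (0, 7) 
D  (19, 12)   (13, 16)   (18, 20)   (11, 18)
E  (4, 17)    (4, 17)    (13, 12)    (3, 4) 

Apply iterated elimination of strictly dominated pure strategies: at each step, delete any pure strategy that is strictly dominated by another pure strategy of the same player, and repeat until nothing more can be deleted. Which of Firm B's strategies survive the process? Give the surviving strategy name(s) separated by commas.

s2, s3, s4

Firm A's strategy B is strictly dominated by D (s1: 19>8, s2: 13>9, s3: 18>9, s4: 11>8) and is removed.
For Firm A, D strictly dominates E on the remaining columns (s1: 19>4, s2: 13>4, s3: 18>13, s4: 11>3); eliminate E.
For Firm B, s2 strictly dominates s1 on the remaining rows (A: 12>8, C: 19>7, D: 16>12); eliminate s1.
Among the remaining strategies, none is strictly dominated by another pure strategy of the same player, so the elimination stops.
Surviving strategies — Firm A: {A, C, D}; Firm B: {s2, s3, s4}.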